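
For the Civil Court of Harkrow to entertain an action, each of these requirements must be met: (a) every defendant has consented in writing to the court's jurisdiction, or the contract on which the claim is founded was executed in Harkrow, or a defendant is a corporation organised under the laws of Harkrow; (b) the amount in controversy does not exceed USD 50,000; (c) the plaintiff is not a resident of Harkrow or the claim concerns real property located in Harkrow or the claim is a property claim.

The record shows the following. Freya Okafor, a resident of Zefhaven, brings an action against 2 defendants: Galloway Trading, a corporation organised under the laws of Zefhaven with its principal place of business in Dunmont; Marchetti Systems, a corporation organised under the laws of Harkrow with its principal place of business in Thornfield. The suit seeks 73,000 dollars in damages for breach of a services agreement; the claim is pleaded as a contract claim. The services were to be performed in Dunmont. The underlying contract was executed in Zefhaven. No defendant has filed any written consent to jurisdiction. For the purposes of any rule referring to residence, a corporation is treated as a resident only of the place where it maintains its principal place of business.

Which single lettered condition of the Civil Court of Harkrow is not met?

(b)

The Civil Court of Harkrow:
  (a) Marchetti Systems is organised under the laws of Harkrow, which satisfies one of the alternatives. Condition met.
  (b) The amount in controversy is $73,000, above the 50,000 dollars ceiling. Not met.
  (c) The plaintiff resides in Zefhaven, which is not Harkrow, so one alternative holds. Met.
Only condition (b) fails.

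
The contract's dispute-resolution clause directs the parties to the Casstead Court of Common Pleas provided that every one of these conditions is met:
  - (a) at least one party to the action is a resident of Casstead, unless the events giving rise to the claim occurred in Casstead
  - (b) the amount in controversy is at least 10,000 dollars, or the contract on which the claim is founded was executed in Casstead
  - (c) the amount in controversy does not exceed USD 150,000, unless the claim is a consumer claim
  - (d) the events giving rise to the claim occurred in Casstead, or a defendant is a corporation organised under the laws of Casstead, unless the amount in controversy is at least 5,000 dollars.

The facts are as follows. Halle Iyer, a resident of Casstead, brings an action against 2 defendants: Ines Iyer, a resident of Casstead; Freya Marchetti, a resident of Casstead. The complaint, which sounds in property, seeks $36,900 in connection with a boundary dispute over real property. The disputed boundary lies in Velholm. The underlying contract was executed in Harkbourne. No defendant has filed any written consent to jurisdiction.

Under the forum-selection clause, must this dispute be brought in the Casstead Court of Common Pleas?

The Casstead Court of Common Pleas:
  (a) Halle Iyer resides in Casstead. Satisfied.
  (b) The amount in controversy is $36,900, which meets the USD 10,000 floor, so one alternative holds. Met.
  (c) The amount in controversy is $36,900, within the USD 150,000 ceiling. Condition met.
  (d) The operative events occurred in Velholm, not Casstead; no defendant is a corporation — no alternative holds. But the amount in controversy is $36,900, which meets the 5,000 dollars floor, and the 'unless' clause therefore excuses the requirement. Condition met.
  → The clause applies.

Yes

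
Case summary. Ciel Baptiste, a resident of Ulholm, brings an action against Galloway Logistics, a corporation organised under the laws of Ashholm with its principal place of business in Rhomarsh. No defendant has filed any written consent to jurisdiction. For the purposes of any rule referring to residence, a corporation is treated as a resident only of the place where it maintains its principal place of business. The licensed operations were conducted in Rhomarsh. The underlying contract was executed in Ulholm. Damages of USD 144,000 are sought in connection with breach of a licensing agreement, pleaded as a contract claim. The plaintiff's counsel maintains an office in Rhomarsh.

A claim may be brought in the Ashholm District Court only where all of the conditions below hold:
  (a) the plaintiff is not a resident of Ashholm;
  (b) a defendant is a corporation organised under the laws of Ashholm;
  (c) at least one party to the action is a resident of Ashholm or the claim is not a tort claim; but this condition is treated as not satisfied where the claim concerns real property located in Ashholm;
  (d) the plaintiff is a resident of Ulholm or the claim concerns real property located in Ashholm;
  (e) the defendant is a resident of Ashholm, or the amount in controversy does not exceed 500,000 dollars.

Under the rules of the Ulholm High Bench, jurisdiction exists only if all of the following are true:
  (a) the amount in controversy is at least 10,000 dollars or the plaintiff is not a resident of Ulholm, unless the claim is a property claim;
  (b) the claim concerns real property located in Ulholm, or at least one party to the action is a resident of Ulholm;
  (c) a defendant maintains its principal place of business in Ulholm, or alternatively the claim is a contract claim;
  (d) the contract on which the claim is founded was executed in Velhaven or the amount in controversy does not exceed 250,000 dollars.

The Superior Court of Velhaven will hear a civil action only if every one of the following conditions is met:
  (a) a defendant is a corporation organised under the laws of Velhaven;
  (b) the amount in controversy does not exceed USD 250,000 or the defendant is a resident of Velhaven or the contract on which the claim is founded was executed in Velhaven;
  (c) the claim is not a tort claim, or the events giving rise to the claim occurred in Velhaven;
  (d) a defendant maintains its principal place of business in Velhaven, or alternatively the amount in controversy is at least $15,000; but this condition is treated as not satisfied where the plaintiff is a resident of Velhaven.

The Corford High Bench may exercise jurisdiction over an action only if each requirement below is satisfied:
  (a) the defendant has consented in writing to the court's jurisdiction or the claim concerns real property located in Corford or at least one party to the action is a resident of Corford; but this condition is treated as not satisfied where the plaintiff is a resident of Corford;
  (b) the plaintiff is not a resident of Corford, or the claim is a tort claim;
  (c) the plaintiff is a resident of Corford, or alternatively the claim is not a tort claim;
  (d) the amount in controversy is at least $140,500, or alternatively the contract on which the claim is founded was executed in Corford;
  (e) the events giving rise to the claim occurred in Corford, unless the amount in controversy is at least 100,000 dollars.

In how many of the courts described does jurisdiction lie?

2

The Ashholm District Court:
  (a) The plaintiff resides in Ulholm, which is not Ashholm. Met.
  (b) Galloway Logistics is organised under the laws of Ashholm. Satisfied.
  (c) The claim is a contract claim, not a tort claim — that alternative is enough. The exception is not triggered, since the claim does not concern real property. Condition met.
  (d) The plaintiff resides in Ulholm, so this disjunct is met. Met.
  (e) The amount in controversy is $144,000, within the USD 500,000 ceiling, so this disjunct is met. Met.
  → Every requirement is satisfied — jurisdiction.
The Ulholm High Bench:
  (a) The amount in controversy is $144,000, which meets the $10,000 floor, which satisfies one of the alternatives. Met.
  (b) Ciel Baptiste resides in Ulholm, so this disjunct is met. Satisfied.
  (c) The claim is a contract claim — that alternative is enough. Satisfied.
  (d) The amount in controversy is 144,000 dollars, within the USD 250,000 ceiling, which satisfies one of the alternatives. Satisfied.
  → All conditions met; jurisdiction exists.
The Superior Court of Velhaven:
  (a) The corporate defendant(s) are organised in Ashholm, not Velhaven. Condition not met.
  (b) The amount in controversy is $144,000, within the USD 250,000 ceiling, so this disjunct is met. Condition met.
  (c) The claim is a contract claim, not a tort claim, so this disjunct is met. Condition met.
  (d) The amount in controversy is USD 144,000, which meets the USD 15,000 floor, so this disjunct is met. The exception is not triggered, since the plaintiff resides in Ulholm, not Velhaven. Condition met.
  → At least one condition fails; no jurisdiction.
The Corford High Bench:
  (a) No such written consent has been filed; the claim does not concern real property; no party resides in Corford — none of the alternatives is met. Condition not met.
  (b) The plaintiff resides in Ulholm, which is not Corford — that alternative is enough. Condition met.
  (c) The claim is a contract claim, not a tort claim, which satisfies one of the alternatives. Met.
  (d) The amount in controversy is USD 144,000, which meets the 140,500 dollars floor, which satisfies one of the alternatives. Met.
  (e) The operative events occurred in Rhomarsh, not Corford. The proviso rescues it, though: the amount in controversy is USD 144,000, which meets the 100,000 dollars floor. Met.
  → At least one condition fails; no jurisdiction.
Courts with jurisdiction: the Ashholm District Court, the Ulholm High Bench — 2 in total.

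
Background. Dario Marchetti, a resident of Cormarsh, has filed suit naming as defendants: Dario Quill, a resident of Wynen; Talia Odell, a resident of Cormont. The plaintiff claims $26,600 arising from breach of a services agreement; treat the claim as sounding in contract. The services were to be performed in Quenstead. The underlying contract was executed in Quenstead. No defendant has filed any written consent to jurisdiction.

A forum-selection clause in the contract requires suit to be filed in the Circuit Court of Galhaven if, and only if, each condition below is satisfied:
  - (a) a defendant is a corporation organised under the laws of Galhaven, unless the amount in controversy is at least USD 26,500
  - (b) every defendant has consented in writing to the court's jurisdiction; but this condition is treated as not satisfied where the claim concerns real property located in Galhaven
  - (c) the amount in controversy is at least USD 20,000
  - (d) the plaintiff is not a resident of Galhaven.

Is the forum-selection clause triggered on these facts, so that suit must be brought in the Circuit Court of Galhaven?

The Circuit Court of Galhaven:
  (a) No defendant is a corporation. However, the amount in controversy is 26,600 dollars, which meets the USD 26,500 floor, so the 'unless' proviso supplies this condition. Met.
  (b) No such written consent has been filed. Fails.
  (c) The amount in controversy is USD 26,600, which meets the 20,000 dollars floor. Satisfied.
  (d) The plaintiff resides in Cormarsh, which is not Galhaven. Satisfied.
  → Forum clause is not triggered.

No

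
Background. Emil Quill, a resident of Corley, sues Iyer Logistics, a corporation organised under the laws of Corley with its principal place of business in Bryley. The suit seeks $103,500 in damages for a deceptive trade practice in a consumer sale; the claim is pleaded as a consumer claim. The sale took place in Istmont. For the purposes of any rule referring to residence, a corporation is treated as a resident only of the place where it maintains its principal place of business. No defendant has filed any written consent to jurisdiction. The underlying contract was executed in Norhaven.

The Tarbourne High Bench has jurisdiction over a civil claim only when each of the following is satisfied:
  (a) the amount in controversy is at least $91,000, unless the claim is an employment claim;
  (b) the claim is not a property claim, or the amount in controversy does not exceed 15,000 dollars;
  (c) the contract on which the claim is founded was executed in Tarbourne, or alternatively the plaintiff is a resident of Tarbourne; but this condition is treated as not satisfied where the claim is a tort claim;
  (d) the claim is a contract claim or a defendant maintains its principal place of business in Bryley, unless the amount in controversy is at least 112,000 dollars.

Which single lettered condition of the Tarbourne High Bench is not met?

The Tarbourne High Bench:
  (a) The amount in controversy is $103,500, which meets the 91,000 dollars floor. Condition met.
  (b) The claim is a consumer claim, not a property claim, so this disjunct is met. Satisfied.
  (c) The contract was executed in Norhaven, not Tarbourne; the plaintiff resides in Corley, not Tarbourne — no alternative holds. Not satisfied.
  (d) Iyer Logistics has its principal place of business in Bryley — that alternative is enough. Met.
Only condition (c) fails.

(c)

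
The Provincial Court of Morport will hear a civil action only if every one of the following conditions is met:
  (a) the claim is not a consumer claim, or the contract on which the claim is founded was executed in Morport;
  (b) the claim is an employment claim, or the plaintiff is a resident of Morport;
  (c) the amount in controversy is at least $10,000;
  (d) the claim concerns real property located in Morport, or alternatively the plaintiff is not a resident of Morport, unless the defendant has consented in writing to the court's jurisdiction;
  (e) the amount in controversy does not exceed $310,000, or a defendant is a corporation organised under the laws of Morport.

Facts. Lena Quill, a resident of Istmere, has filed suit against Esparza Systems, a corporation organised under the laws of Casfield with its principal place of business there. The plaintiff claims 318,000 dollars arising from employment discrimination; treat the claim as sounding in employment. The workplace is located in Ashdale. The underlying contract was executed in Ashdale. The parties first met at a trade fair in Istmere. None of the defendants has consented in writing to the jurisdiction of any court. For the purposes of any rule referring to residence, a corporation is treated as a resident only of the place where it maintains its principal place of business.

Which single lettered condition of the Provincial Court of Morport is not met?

(e)

The Provincial Court of Morport:
  (a) The claim is an employment claim, not a consumer claim — that alternative is enough. Condition met.
  (b) The claim is an employment claim, so one alternative holds. Satisfied.
  (c) The amount in controversy is USD 318,000, which meets the 10,000 dollars floor. Met.
  (d) The plaintiff resides in Istmere, which is not Morport, so one alternative holds. Condition met.
  (e) The amount in controversy is 318,000 dollars, above the 310,000 dollars ceiling; the corporate defendant(s) are organised in Casfield, not Morport — none of the alternatives is met. Fails.
Only condition (e) fails.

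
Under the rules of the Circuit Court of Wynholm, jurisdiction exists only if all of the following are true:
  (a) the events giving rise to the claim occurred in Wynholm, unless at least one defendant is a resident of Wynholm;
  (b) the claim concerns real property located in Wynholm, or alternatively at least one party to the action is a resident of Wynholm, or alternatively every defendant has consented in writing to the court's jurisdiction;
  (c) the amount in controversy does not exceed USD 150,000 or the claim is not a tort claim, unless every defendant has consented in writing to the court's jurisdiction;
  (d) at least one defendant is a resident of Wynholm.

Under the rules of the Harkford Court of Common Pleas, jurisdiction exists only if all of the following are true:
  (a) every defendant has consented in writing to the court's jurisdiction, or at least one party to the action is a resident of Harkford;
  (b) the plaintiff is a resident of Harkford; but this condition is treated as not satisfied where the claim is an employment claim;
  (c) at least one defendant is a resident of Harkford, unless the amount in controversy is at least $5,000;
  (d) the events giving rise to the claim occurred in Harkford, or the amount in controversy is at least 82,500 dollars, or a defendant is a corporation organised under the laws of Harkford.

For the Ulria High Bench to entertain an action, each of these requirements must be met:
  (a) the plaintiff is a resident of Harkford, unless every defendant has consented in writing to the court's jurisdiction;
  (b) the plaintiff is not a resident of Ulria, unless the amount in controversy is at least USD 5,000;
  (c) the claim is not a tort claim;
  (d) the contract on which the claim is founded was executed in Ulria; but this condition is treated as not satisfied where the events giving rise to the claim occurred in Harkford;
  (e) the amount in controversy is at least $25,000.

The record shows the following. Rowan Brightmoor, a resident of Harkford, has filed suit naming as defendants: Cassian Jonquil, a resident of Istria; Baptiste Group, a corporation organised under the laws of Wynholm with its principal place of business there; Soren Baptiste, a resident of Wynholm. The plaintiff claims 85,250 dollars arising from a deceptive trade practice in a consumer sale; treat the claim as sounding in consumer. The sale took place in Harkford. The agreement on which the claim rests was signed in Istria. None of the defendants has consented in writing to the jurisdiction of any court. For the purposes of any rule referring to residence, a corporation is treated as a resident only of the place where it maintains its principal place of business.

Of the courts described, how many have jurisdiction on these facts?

2

The Circuit Court of Wynholm:
  (a) The operative events occurred in Harkford, not Wynholm. But Baptiste Group resides in Wynholm, and the 'unless' clause therefore excuses the requirement. Satisfied.
  (b) Baptiste Group resides in Wynholm — that alternative is enough. Met.
  (c) The amount in controversy is USD 85,250, within the $150,000 ceiling, so this disjunct is met. Condition met.
  (d) Baptiste Group resides in Wynholm. Satisfied.
  → All conditions met; jurisdiction exists.
The Harkford Court of Common Pleas:
  (a) Rowan Brightmoor resides in Harkford, so one alternative holds. Met.
  (b) The plaintiff resides in Harkford. The carve-out does not apply: the claim is a consumer claim, not an employment claim. Met.
  (c) No defendant resides in Harkford (they reside in Istria, Wynholm, Wynholm). But the amount in controversy is USD 85,250, which meets the $5,000 floor, and the 'unless' clause therefore excuses the requirement. Condition met.
  (d) The operative events occurred in Harkford, which satisfies one of the alternatives. Condition met.
  → All conditions met; jurisdiction exists.
The Ulria High Bench:
  (a) The plaintiff resides in Harkford. Satisfied.
  (b) The plaintiff resides in Harkford, which is not Ulria. Met.
  (c) The claim is a consumer claim, not a tort claim. Met.
  (d) The contract was executed in Istria, not Ulria. Not satisfied.
  (e) The amount in controversy is USD 85,250, which meets the USD 25,000 floor. Condition met.
  → Not every requirement is met — no jurisdiction.
Courts with jurisdiction: the Circuit Court of Wynholm, the Harkford Court of Common Pleas — 2 in total.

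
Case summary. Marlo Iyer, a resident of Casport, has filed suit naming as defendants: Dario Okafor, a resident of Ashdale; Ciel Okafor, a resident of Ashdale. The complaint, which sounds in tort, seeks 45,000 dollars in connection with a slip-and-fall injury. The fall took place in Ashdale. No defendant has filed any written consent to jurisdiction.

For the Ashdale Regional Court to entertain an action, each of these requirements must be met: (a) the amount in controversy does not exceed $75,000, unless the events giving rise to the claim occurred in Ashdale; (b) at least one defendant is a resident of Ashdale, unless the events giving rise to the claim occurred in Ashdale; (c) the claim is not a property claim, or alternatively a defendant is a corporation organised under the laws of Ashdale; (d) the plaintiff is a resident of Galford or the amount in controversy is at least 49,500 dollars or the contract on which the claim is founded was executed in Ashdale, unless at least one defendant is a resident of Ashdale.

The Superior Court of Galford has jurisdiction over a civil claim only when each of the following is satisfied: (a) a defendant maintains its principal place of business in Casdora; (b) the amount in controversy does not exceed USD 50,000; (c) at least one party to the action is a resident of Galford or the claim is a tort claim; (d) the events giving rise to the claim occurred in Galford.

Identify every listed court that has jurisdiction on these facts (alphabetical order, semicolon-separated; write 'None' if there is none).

the Ashdale Regional Court

The Ashdale Regional Court:
  (a) The amount in controversy is $45,000, within the 75,000 dollars ceiling. Satisfied.
  (b) Dario Okafor resides in Ashdale. Condition met.
  (c) The claim is a tort claim, not a property claim — that alternative is enough. Condition met.
  (d) The plaintiff resides in Casport, not Galford; the amount in controversy is $45,000, below the 49,500 dollars floor; no contract (and hence no place of execution) is alleged — none of the alternatives is met. But Dario Okafor resides in Ashdale, and the 'unless' clause therefore excuses the requirement. Condition met.
  → Jurisdiction lies.
The Superior Court of Galford:
  (a) No defendant is a corporation. Condition not met.
  (b) The amount in controversy is 45,000 dollars, within the $50,000 ceiling. Satisfied.
  (c) The claim is a tort claim, so this disjunct is met. Satisfied.
  (d) The operative events occurred in Ashdale, not Galford. Not met.
  → The court lacks jurisdiction.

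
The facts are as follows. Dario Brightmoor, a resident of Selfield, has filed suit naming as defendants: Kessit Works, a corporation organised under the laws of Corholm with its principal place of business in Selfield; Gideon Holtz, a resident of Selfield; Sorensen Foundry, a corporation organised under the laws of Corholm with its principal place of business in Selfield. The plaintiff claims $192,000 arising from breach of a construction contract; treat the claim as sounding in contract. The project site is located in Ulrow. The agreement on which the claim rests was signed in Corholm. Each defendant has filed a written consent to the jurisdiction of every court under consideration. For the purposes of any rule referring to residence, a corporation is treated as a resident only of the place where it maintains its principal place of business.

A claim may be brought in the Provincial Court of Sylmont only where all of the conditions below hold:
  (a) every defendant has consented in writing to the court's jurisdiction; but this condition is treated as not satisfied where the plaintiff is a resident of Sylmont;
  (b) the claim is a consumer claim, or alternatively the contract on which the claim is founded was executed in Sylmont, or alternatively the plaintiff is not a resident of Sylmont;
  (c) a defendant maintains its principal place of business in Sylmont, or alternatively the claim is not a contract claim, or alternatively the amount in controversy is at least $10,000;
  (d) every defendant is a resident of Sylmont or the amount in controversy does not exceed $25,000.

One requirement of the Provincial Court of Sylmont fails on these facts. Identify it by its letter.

The Provincial Court of Sylmont:
  (a) Every defendant has filed written consent. And the carve-out is inapplicable — the plaintiff resides in Selfield, not Sylmont. Condition met.
  (b) The plaintiff resides in Selfield, which is not Sylmont, so one alternative holds. Satisfied.
  (c) The amount in controversy is $192,000, which meets the USD 10,000 floor, which satisfies one of the alternatives. Satisfied.
  (d) The defendants reside as follows — Kessit Works in Selfield, Gideon Holtz in Selfield, Sorensen Foundry in Selfield — not all in Sylmont; the amount in controversy is 192,000 dollars, above the $25,000 ceiling — no alternative holds. Condition not met.
Only condition (d) fails.

(d)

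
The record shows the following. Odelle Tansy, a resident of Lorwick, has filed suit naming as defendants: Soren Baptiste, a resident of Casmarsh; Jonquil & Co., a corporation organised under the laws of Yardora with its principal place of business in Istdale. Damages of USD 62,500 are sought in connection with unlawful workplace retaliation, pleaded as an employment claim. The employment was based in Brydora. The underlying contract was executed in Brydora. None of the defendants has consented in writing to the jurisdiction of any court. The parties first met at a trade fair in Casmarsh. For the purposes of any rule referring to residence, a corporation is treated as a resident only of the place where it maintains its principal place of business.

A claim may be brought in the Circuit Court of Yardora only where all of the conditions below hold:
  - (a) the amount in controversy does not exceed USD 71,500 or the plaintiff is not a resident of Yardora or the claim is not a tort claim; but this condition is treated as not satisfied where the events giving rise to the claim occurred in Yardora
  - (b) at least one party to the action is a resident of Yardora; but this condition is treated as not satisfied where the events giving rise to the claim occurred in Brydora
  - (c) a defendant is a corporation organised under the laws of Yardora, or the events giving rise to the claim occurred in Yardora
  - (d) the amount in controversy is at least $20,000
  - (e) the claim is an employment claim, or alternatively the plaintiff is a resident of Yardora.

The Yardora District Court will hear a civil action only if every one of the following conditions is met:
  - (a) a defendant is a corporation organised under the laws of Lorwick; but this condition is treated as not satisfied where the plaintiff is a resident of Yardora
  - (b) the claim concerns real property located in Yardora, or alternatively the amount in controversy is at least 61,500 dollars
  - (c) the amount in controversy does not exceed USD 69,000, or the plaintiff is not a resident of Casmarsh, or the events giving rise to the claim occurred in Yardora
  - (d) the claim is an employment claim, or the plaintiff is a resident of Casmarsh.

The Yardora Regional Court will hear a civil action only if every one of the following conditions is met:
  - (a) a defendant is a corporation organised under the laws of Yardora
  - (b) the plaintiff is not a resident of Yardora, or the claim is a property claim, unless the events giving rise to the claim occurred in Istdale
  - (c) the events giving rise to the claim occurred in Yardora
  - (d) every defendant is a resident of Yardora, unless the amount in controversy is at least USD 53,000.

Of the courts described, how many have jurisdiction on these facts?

The Circuit Court of Yardora:
  (a) The amount in controversy is $62,500, within the $71,500 ceiling, so this disjunct is met. The carve-out does not apply: the operative events occurred in Brydora, not Yardora. Met.
  (b) No party resides in Yardora. Not met.
  (c) Jonquil & Co. is organised under the laws of Yardora, which satisfies one of the alternatives. Met.
  (d) The amount in controversy is 62,500 dollars, which meets the 20,000 dollars floor. Satisfied.
  (e) The claim is an employment claim — that alternative is enough. Met.
  → Not every requirement is met — no jurisdiction.
The Yardora District Court:
  (a) The corporate defendant(s) are organised in Yardora, not Lorwick. Not met.
  (b) The amount in controversy is USD 62,500, which meets the $61,500 floor, which satisfies one of the alternatives. Satisfied.
  (c) The amount in controversy is 62,500 dollars, within the 69,000 dollars ceiling, which satisfies one of the alternatives. Met.
  (d) The claim is an employment claim, which satisfies one of the alternatives. Met.
  → Not every requirement is met — no jurisdiction.
The Yardora Regional Court:
  (a) Jonquil & Co. is organised under the laws of Yardora. Condition met.
  (b) The plaintiff resides in Lorwick, which is not Yardora, so this disjunct is met. Met.
  (c) The operative events occurred in Brydora, not Yardora. Fails.
  (d) The defendants reside as follows — Soren Baptiste in Casmarsh, Jonquil & Co. in Istdale — not all in Yardora. However, the amount in controversy is 62,500 dollars, which meets the USD 53,000 floor, so the 'unless' proviso supplies this condition. Met.
  → At least one condition fails; no jurisdiction.
No court satisfies all of its conditions.

0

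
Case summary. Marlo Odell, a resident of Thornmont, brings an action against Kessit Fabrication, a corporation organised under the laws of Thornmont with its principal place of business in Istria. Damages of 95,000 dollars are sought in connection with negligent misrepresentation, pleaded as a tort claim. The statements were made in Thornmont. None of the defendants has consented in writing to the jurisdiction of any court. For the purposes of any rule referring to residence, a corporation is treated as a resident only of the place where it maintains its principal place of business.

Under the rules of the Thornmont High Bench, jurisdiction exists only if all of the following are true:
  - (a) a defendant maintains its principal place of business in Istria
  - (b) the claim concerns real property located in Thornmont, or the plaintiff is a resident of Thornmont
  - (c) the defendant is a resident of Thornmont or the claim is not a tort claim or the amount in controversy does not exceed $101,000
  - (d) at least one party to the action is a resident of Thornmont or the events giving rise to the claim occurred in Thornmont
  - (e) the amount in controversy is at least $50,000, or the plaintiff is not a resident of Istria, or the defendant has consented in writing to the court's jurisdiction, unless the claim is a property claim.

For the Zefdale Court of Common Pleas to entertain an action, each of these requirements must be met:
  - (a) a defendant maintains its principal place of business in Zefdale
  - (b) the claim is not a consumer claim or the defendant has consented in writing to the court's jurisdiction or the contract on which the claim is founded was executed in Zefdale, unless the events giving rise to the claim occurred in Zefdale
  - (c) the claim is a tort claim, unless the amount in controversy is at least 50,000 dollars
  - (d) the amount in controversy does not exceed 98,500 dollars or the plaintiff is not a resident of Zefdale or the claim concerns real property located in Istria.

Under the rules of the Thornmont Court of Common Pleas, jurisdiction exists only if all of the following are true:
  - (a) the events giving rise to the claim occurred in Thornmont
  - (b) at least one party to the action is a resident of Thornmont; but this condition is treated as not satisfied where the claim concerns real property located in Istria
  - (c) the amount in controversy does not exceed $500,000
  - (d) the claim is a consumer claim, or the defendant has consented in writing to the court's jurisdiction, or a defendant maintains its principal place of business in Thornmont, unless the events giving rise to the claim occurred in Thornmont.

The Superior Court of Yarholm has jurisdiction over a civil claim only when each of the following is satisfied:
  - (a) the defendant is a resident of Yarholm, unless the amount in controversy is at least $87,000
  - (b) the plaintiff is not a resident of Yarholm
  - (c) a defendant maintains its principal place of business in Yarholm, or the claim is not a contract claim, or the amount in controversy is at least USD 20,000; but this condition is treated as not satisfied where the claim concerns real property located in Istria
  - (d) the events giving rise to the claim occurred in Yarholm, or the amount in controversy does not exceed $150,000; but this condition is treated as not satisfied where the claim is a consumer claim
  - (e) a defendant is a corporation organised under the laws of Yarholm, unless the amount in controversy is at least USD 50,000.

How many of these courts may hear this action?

The Thornmont High Bench:
  (a) Kessit Fabrication has its principal place of business in Istria. Satisfied.
  (b) The plaintiff resides in Thornmont, which satisfies one of the alternatives. Satisfied.
  (c) The amount in controversy is USD 95,000, within the USD 101,000 ceiling — that alternative is enough. Condition met.
  (d) Marlo Odell resides in Thornmont — that alternative is enough. Condition met.
  (e) The amount in controversy is 95,000 dollars, which meets the $50,000 floor, so one alternative holds. Satisfied.
  → The court has jurisdiction.
The Zefdale Court of Common Pleas:
  (a) The corporate defendant(s) have their principal place of business in Istria, not Zefdale. Not satisfied.
  (b) The claim is a tort claim, not a consumer claim, so this disjunct is met. Condition met.
  (c) The claim is a tort claim. Satisfied.
  (d) The amount in controversy is $95,000, within the 98,500 dollars ceiling, so one alternative holds. Condition met.
  → No jurisdiction.
The Thornmont Court of Common Pleas:
  (a) The operative events occurred in Thornmont. Condition met.
  (b) Marlo Odell resides in Thornmont. The exception is not triggered, since the claim does not concern real property. Met.
  (c) The amount in controversy is $95,000, within the USD 500,000 ceiling. Met.
  (d) The claim is a tort claim, not a consumer claim; no such written consent has been filed; the corporate defendant(s) have their principal place of business in Istria, not Thornmont — none of the alternatives is met. However, the operative events occurred in Thornmont, so the 'unless' proviso supplies this condition. Met.
  → Every requirement is satisfied — jurisdiction.
The Superior Court of Yarholm:
  (a) The defendant resides in Istria, not Yarholm. The proviso rescues it, though: the amount in controversy is USD 95,000, which meets the $87,000 floor. Met.
  (b) The plaintiff resides in Thornmont, which is not Yarholm. Satisfied.
  (c) The claim is a tort claim, not a contract claim — that alternative is enough. The exception is not triggered, since the claim does not concern real property. Satisfied.
  (d) The amount in controversy is USD 95,000, within the USD 150,000 ceiling — that alternative is enough. The exception is not triggered, since the claim is a tort claim, not a consumer claim. Satisfied.
  (e) The corporate defendant(s) are organised in Thornmont, not Yarholm. But the amount in controversy is $95,000, which meets the 50,000 dollars floor, and the 'unless' clause therefore excuses the requirement. Met.
  → All conditions met; jurisdiction exists.
Courts with jurisdiction: the Thornmont High Bench, the Thornmont Court of Common Pleas, the Superior Court of Yarholm — 3 in total.

3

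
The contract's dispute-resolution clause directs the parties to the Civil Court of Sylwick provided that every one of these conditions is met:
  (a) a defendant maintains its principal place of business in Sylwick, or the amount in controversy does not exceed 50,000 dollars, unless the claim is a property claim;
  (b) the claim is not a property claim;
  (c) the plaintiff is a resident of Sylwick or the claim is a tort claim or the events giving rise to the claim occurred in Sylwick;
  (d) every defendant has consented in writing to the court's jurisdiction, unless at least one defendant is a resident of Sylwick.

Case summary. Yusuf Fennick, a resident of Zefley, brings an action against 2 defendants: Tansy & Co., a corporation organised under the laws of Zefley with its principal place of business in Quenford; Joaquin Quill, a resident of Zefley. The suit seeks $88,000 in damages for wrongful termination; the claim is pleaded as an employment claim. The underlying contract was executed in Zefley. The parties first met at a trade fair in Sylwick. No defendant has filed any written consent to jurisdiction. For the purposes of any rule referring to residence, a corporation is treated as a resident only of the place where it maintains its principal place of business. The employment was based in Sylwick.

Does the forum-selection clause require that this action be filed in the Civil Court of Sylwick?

The Civil Court of Sylwick:
  (a) The corporate defendant(s) have their principal place of business in Quenford, not Sylwick; the amount in controversy is 88,000 dollars, above the 50,000 dollars ceiling — none of the alternatives is met. Nor does the 'unless' clause help: the claim is an employment claim, not a property claim. Fails.
  (b) The claim is an employment claim, not a property claim. Satisfied.
  (c) The operative events occurred in Sylwick, so this disjunct is met. Condition met.
  (d) No such written consent has been filed. And no defendant resides in Sylwick (they reside in Quenford, Zefley), so the proviso does not save it. Condition not met.
  → Forum clause is not triggered.

No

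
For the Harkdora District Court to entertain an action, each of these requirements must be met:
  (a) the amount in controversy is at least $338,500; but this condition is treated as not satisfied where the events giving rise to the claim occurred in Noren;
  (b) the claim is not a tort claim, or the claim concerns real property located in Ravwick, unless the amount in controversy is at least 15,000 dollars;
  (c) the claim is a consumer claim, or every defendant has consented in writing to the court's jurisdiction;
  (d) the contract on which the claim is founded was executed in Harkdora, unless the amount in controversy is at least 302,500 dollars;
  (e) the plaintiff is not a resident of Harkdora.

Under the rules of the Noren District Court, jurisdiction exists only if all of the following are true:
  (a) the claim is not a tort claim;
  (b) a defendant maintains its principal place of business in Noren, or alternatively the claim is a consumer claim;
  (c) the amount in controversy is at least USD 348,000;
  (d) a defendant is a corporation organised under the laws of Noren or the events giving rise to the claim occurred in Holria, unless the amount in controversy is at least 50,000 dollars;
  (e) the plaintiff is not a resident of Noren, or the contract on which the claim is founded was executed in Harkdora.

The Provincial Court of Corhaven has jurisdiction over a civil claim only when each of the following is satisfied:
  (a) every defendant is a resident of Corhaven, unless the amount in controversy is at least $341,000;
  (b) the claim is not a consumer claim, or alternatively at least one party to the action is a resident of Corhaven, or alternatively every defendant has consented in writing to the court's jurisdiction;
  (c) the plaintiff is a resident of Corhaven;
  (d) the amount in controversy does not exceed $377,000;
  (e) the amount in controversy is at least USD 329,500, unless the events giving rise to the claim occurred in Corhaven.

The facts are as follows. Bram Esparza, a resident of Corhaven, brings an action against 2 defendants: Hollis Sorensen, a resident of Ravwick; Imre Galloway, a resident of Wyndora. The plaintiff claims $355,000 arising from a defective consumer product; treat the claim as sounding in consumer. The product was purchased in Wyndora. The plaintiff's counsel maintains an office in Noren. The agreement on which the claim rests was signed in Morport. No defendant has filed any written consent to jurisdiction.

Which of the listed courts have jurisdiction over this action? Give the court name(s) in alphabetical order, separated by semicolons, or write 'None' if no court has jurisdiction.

The Harkdora District Court:
  (a) The amount in controversy is $355,000, which meets the USD 338,500 floor. And the carve-out is inapplicable — the operative events occurred in Wyndora, not Noren. Condition met.
  (b) The claim is a consumer claim, not a tort claim — that alternative is enough. Satisfied.
  (c) The claim is a consumer claim — that alternative is enough. Met.
  (d) The contract was executed in Morport, not Harkdora. But the amount in controversy is 355,000 dollars, which meets the USD 302,500 floor, and the 'unless' clause therefore excuses the requirement. Condition met.
  (e) The plaintiff resides in Corhaven, which is not Harkdora. Satisfied.
  → Every requirement is satisfied — jurisdiction.
The Noren District Court:
  (a) The claim is a consumer claim, not a tort claim. Met.
  (b) The claim is a consumer claim, so this disjunct is met. Satisfied.
  (c) The amount in controversy is 355,000 dollars, which meets the USD 348,000 floor. Met.
  (d) No defendant is a corporation; the operative events occurred in Wyndora, not Holria — every alternative fails. However, the amount in controversy is 355,000 dollars, which meets the 50,000 dollars floor, so the 'unless' proviso supplies this condition. Condition met.
  (e) The plaintiff resides in Corhaven, which is not Noren, so one alternative holds. Met.
  → The court has jurisdiction.
The Provincial Court of Corhaven:
  (a) The defendants reside as follows — Hollis Sorensen in Ravwick, Imre Galloway in Wyndora — not all in Corhaven. But the amount in controversy is $355,000, which meets the $341,000 floor, and the 'unless' clause therefore excuses the requirement. Satisfied.
  (b) Bram Esparza resides in Corhaven — that alternative is enough. Condition met.
  (c) The plaintiff resides in Corhaven. Met.
  (d) The amount in controversy is 355,000 dollars, within the 377,000 dollars ceiling. Satisfied.
  (e) The amount in controversy is 355,000 dollars, which meets the 329,500 dollars floor. Condition met.
  → Every requirement is satisfied — jurisdiction.

the Harkdora District Court; the Noren District Court; the Provincial Court of Corhaven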